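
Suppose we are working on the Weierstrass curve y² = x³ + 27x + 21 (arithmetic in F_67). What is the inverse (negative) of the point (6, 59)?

(6, 8)

-(6, 59) = (6, -59 mod 67) = (6, 8).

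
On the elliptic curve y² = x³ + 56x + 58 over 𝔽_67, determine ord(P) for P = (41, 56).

2P: tangent at (41, 56): λ = (3·41² + 56)/(2·56) ≡ 7/45. 45⁻¹ ≡ 3 (mod 67) since 45·3 = 135 ≡ 1, so λ ≡ 7·3 ≡ 21.
  x = λ² - 41 - 41 = 441 - 82 ≡ 24; y = λ·(41 - 24) - 56 ≡ 33. → (24, 33)
3P: (24, 33) + (41, 56). λ = (56 - 33)/(41 - 24) ≡ 23/17 mod 67. 17⁻¹ ≡ 4 (mod 67) since 17·4 = 68 ≡ 1, so λ ≡ 25.
  x = λ² - 24 - 41 = 625 - 65 ≡ 24; y = λ·(24 - 24) - 33 ≡ 34. → (24, 34)
4P: (24, 34) + (41, 56). λ = (56 - 34)/(41 - 24) ≡ 22/17 mod 67. 17⁻¹ ≡ 4 (mod 67), so λ ≡ 21.
  x = λ² - 24 - 41 = 441 - 65 ≡ 41; y = λ·(24 - 41) - 34 ≡ 11. → (41, 11)
5P: (41, 11) + (41, 56): same x and y₁ ≡ -y₂, so the sum is O.
5P = O, so the order is 5.

5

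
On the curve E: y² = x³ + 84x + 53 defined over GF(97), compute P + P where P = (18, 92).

tangent at (18, 92): λ = (3·18² + 84)/(2·92) ≡ 86/87. 87⁻¹ ≡ 29 (mod 97), so λ ≡ 86·29 ≡ 69.
  x = λ² - 18 - 18 = 4761 - 36 ≡ 69; y = λ·(18 - 69) - 92 ≡ 75. → (69, 75)

(69, 75)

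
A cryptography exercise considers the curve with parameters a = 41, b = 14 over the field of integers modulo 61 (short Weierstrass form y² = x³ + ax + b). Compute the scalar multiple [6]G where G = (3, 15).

Repeated addition: build up to 6G.
2G: tangent at (3, 15): λ = (3·3² + 41)/(2·15) ≡ 7/30. 30⁻¹ ≡ 59 (mod 61) since 30·59 = 1770 ≡ 1, so λ ≡ 7·59 ≡ 47.
  x = λ² - 3 - 3 = 2209 - 6 ≡ 7; y = λ·(3 - 7) - 15 ≡ 41. → (7, 41)
3G: (7, 41) + (3, 15). λ = (15 - 41)/(3 - 7) ≡ 35/57 mod 61. 57⁻¹ ≡ 15 (mod 61), so λ ≡ 37.
  x = λ² - 7 - 3 = 1369 - 10 ≡ 17; y = λ·(7 - 17) - 41 ≡ 16. → (17, 16)
4G: (17, 16) + (3, 15). λ = (15 - 16)/(3 - 17) ≡ 60/47 mod 61. 47⁻¹ ≡ 13 (mod 61) since 47·13 = 611 ≡ 1, so λ ≡ 48.
  x = λ² - 17 - 3 = 2304 - 20 ≡ 27; y = λ·(17 - 27) - 16 ≡ 53. → (27, 53)
5G: (27, 53) + (3, 15). λ = (15 - 53)/(3 - 27) ≡ 23/37 mod 61. 37⁻¹ ≡ 33 (mod 61) since 37·33 = 1221 ≡ 1, so λ ≡ 27.
  x = λ² - 27 - 3 = 729 - 30 ≡ 28; y = λ·(27 - 28) - 53 ≡ 42. → (28, 42)
6G: (28, 42) + (3, 15). λ = (15 - 42)/(3 - 28) ≡ 34/36 mod 61. 36⁻¹ ≡ 39 (mod 61), so λ ≡ 45.
  x = λ² - 28 - 3 = 2025 - 31 ≡ 42; y = λ·(28 - 42) - 42 ≡ 60. → (42, 60)

(42, 60)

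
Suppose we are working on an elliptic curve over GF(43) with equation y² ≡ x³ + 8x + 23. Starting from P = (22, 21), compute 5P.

Repeated addition: build up to 5P.
2P: tangent at (22, 21): λ = (3·22² + 8)/(2·21) ≡ 41/42. 42⁻¹ ≡ 42 (mod 43), so λ ≡ 41·42 ≡ 2.
  x = λ² - 22 - 22 = 4 - 44 ≡ 3; y = λ·(22 - 3) - 21 ≡ 17. → (3, 17)
3P: (3, 17) + (22, 21). λ = (21 - 17)/(22 - 3) ≡ 4/19 mod 43. 19⁻¹ ≡ 34 (mod 43) since 19·34 = 646 ≡ 1, so λ ≡ 7.
  x = λ² - 3 - 22 = 49 - 25 ≡ 24; y = λ·(3 - 24) - 17 ≡ 8. → (24, 8)
4P: (24, 8) + (22, 21). λ = (21 - 8)/(22 - 24) ≡ 13/41 mod 43. 41⁻¹ ≡ 21 (mod 43) since 41·21 = 861 ≡ 1, so λ ≡ 15.
  x = λ² - 24 - 22 = 225 - 46 ≡ 7; y = λ·(24 - 7) - 8 ≡ 32. → (7, 32)
5P: (7, 32) + (22, 21). λ = (21 - 32)/(22 - 7) ≡ 32/15 mod 43. 15⁻¹ ≡ 23 (mod 43), so λ ≡ 5.
  x = λ² - 7 - 22 = 25 - 29 ≡ 39; y = λ·(7 - 39) - 32 ≡ 23. → (39, 23)

(39, 23)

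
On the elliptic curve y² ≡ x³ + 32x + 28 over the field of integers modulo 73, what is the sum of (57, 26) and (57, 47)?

The two points share x = 57 and their y-coordinates satisfy 26 + 47 ≡ 0 (mod 73), so they are inverses. Their sum is O.

O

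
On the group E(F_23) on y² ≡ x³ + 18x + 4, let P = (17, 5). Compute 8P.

Double-and-add on 8 = (1000)₂. Start with P = (17, 5) for the leading 1-bit.
double: tangent at (17, 5): λ = (3·17² + 18)/(2·5) ≡ 11/10. 10⁻¹ ≡ 7 (mod 23), so λ ≡ 11·7 ≡ 8.
  x = λ² - 17 - 17 = 64 - 34 ≡ 7; y = λ·(17 - 7) - 5 ≡ 6. → (7, 6)
double: tangent at (7, 6): λ = (3·7² + 18)/(2·6) ≡ 4/12. 12⁻¹ ≡ 2 (mod 23) since 12·2 = 24 ≡ 1, so λ ≡ 4·2 ≡ 8.
  x = λ² - 7 - 7 = 64 - 14 ≡ 4; y = λ·(7 - 4) - 6 ≡ 18. → (4, 18)
double: tangent at (4, 18): λ = (3·4² + 18)/(2·18) ≡ 20/13. 13⁻¹ ≡ 16 (mod 23), so λ ≡ 20·16 ≡ 21.
  x = λ² - 4 - 4 = 441 - 8 ≡ 19; y = λ·(4 - 19) - 18 ≡ 12. → (19, 12)

(19, 12)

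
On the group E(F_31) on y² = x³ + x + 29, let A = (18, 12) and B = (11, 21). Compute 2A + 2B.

(19, 26)

First 2A:
Repeated addition: build up to 2A.
2A: tangent at (18, 12): λ = (3·18² + 1)/(2·12) ≡ 12/24. 24⁻¹ ≡ 22 (mod 31), so λ ≡ 12·22 ≡ 16.
  x = λ² - 18 - 18 = 256 - 36 ≡ 3; y = λ·(18 - 3) - 12 ≡ 11. → (3, 11)
2A = (3, 11).
Next 2B:
Repeated addition: build up to 2B.
2B: tangent at (11, 21): λ = (3·11² + 1)/(2·21) ≡ 23/11. 11⁻¹ ≡ 17 (mod 31), so λ ≡ 23·17 ≡ 19.
  x = λ² - 11 - 11 = 361 - 22 ≡ 29; y = λ·(11 - 29) - 21 ≡ 9. → (29, 9)
2B = (29, 9).
Finally 2A + 2B:
(3, 11) + (29, 9). λ = (9 - 11)/(29 - 3) ≡ 29/26 mod 31. 26⁻¹ ≡ 6 (mod 31) since 26·6 = 156 ≡ 1, so λ ≡ 19.
  x = λ² - 3 - 29 = 361 - 32 ≡ 19; y = λ·(3 - 19) - 11 ≡ 26. → (19, 26)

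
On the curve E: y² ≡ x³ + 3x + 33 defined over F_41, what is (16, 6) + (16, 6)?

tangent at (16, 6): λ = (3·16² + 3)/(2·6) ≡ 33/12. 12⁻¹ ≡ 24 (mod 41), so λ ≡ 33·24 ≡ 13.
  x = λ² - 16 - 16 = 169 - 32 ≡ 14; y = λ·(16 - 14) - 6 ≡ 20. → (14, 20)

(14, 20)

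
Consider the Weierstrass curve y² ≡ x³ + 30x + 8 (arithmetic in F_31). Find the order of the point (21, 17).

12

2P: tangent at (21, 17): λ = (3·21² + 30)/(2·17) ≡ 20/3. 3⁻¹ ≡ 21 (mod 31), so λ ≡ 20·21 ≡ 17.
  x = λ² - 21 - 21 = 289 - 42 ≡ 30; y = λ·(21 - 30) - 17 ≡ 16. → (30, 16)
3P: (30, 16) + (21, 17). λ = (17 - 16)/(21 - 30) ≡ 1/22 mod 31. 22⁻¹ ≡ 24 (mod 31), so λ ≡ 24.
  x = λ² - 30 - 21 = 576 - 51 ≡ 29; y = λ·(30 - 29) - 16 ≡ 8. → (29, 8)
4P: (29, 8) + (21, 17). λ = (17 - 8)/(21 - 29) ≡ 9/23 mod 31. 23⁻¹ ≡ 27 (mod 31), so λ ≡ 26.
  x = λ² - 29 - 21 = 676 - 50 ≡ 6; y = λ·(29 - 6) - 8 ≡ 1. → (6, 1)
5P: (6, 1) + (21, 17). λ = (17 - 1)/(21 - 6) ≡ 16/15 mod 31. 15⁻¹ ≡ 29 (mod 31), so λ ≡ 30.
  x = λ² - 6 - 21 = 900 - 27 ≡ 5; y = λ·(6 - 5) - 1 ≡ 29. → (5, 29)
6P: (5, 29) + (21, 17). λ = (17 - 29)/(21 - 5) ≡ 19/16 mod 31. 16⁻¹ ≡ 2 (mod 31), so λ ≡ 7.
  x = λ² - 5 - 21 = 49 - 26 ≡ 23; y = λ·(5 - 23) - 29 ≡ 0. → (23, 0)
7P: (23, 0) + (21, 17). λ = (17 - 0)/(21 - 23) ≡ 17/29 mod 31. 29⁻¹ ≡ 15 (mod 31), so λ ≡ 7.
  x = λ² - 23 - 21 = 49 - 44 ≡ 5; y = λ·(23 - 5) - 0 ≡ 2. → (5, 2)
8P: (5, 2) + (21, 17). λ = (17 - 2)/(21 - 5) ≡ 15/16 mod 31. 16⁻¹ ≡ 2 (mod 31), so λ ≡ 30.
  x = λ² - 5 - 21 = 900 - 26 ≡ 6; y = λ·(5 - 6) - 2 ≡ 30. → (6, 30)
9P: (6, 30) + (21, 17). λ = (17 - 30)/(21 - 6) ≡ 18/15 mod 31. 15⁻¹ ≡ 29 (mod 31) since 15·29 = 435 ≡ 1, so λ ≡ 26.
  x = λ² - 6 - 21 = 676 - 27 ≡ 29; y = λ·(6 - 29) - 30 ≡ 23. → (29, 23)
10P: (29, 23) + (21, 17). λ = (17 - 23)/(21 - 29) ≡ 25/23 mod 31. 23⁻¹ ≡ 27 (mod 31) since 23·27 = 621 ≡ 1, so λ ≡ 24.
  x = λ² - 29 - 21 = 576 - 50 ≡ 30; y = λ·(29 - 30) - 23 ≡ 15. → (30, 15)
11P: (30, 15) + (21, 17). λ = (17 - 15)/(21 - 30) ≡ 2/22 mod 31. 22⁻¹ ≡ 24 (mod 31), so λ ≡ 17.
  x = λ² - 30 - 21 = 289 - 51 ≡ 21; y = λ·(30 - 21) - 15 ≡ 14. → (21, 14)
12P: (21, 14) + (21, 17): same x and y₁ ≡ -y₂, so the sum is ∞.
12P = ∞, so the order is 12.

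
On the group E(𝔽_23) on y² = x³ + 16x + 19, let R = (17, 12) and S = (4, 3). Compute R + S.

(17, 12) + (4, 3). λ = (3 - 12)/(4 - 17) ≡ 14/10 mod 23. 10⁻¹ ≡ 7 (mod 23) since 10·7 = 70 ≡ 1, so λ ≡ 6.
  x = λ² - 17 - 4 = 36 - 21 ≡ 15; y = λ·(17 - 15) - 12 ≡ 0. → (15, 0)

(15, 0)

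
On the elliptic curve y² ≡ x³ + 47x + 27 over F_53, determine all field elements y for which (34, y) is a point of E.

x³ + 47x + 27 = 40929 ≡ 13 (mod 53).
Square roots of 13 mod 53: 15 and 38 (since 15² = 225 ≡ 13).

15, 38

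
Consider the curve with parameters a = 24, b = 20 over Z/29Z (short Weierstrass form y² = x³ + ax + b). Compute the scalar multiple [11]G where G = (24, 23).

(28, 13)

Repeated addition: build up to 11G.
2G: tangent at (24, 23): λ = (3·24² + 24)/(2·23) ≡ 12/17. 17⁻¹ ≡ 12 (mod 29) since 17·12 = 204 ≡ 1, so λ ≡ 12·12 ≡ 28.
  x = λ² - 24 - 24 = 784 - 48 ≡ 11; y = λ·(24 - 11) - 23 ≡ 22. → (11, 22)
3G: (11, 22) + (24, 23). λ = (23 - 22)/(24 - 11) ≡ 1/13 mod 29. 13⁻¹ ≡ 9 (mod 29), so λ ≡ 9.
  x = λ² - 11 - 24 = 81 - 35 ≡ 17; y = λ·(11 - 17) - 22 ≡ 11. → (17, 11)
4G: (17, 11) + (24, 23). λ = (23 - 11)/(24 - 17) ≡ 12/7 mod 29. 7⁻¹ ≡ 25 (mod 29), so λ ≡ 10.
  x = λ² - 17 - 24 = 100 - 41 ≡ 1; y = λ·(17 - 1) - 11 ≡ 4. → (1, 4)
5G: (1, 4) + (24, 23). λ = (23 - 4)/(24 - 1) ≡ 19/23 mod 29. 23⁻¹ ≡ 24 (mod 29) since 23·24 = 552 ≡ 1, so λ ≡ 21.
  x = λ² - 1 - 24 = 441 - 25 ≡ 10; y = λ·(1 - 10) - 4 ≡ 10. → (10, 10)
6G: (10, 10) + (24, 23). λ = (23 - 10)/(24 - 10) ≡ 13/14 mod 29. 14⁻¹ ≡ 27 (mod 29), so λ ≡ 3.
  x = λ² - 10 - 24 = 9 - 34 ≡ 4; y = λ·(10 - 4) - 10 ≡ 8. → (4, 8)
7G: (4, 8) + (24, 23). λ = (23 - 8)/(24 - 4) ≡ 15/20 mod 29. 20⁻¹ ≡ 16 (mod 29), so λ ≡ 8.
  x = λ² - 4 - 24 = 64 - 28 ≡ 7; y = λ·(4 - 7) - 8 ≡ 26. → (7, 26)
8G: (7, 26) + (24, 23). λ = (23 - 26)/(24 - 7) ≡ 26/17 mod 29. 17⁻¹ ≡ 12 (mod 29), so λ ≡ 22.
  x = λ² - 7 - 24 = 484 - 31 ≡ 18; y = λ·(7 - 18) - 26 ≡ 22. → (18, 22)
9G: (18, 22) + (24, 23). λ = (23 - 22)/(24 - 18) ≡ 1/6 mod 29. 6⁻¹ ≡ 5 (mod 29), so λ ≡ 5.
  x = λ² - 18 - 24 = 25 - 42 ≡ 12; y = λ·(18 - 12) - 22 ≡ 8. → (12, 8)
10G: (12, 8) + (24, 23). λ = (23 - 8)/(24 - 12) ≡ 15/12 mod 29. 12⁻¹ ≡ 17 (mod 29) since 12·17 = 204 ≡ 1, so λ ≡ 23.
  x = λ² - 12 - 24 = 529 - 36 ≡ 0; y = λ·(12 - 0) - 8 ≡ 7. → (0, 7)
11G: (0, 7) + (24, 23). λ = (23 - 7)/(24 - 0) ≡ 16/24 mod 29. 24⁻¹ ≡ 23 (mod 29), so λ ≡ 20.
  x = λ² - 0 - 24 = 400 - 24 ≡ 28; y = λ·(0 - 28) - 7 ≡ 13. → (28, 13)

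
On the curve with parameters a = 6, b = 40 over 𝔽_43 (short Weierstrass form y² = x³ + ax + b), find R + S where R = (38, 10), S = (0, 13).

(38, 10) + (0, 13). λ = (13 - 10)/(0 - 38) ≡ 3/5 mod 43. 5⁻¹ ≡ 26 (mod 43), so λ ≡ 35.
  x = λ² - 38 - 0 = 1225 - 38 ≡ 26; y = λ·(38 - 26) - 10 ≡ 23. → (26, 23)

(26, 23)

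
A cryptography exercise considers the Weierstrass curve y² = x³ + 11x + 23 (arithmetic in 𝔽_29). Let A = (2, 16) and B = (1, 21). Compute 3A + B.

First 3A:
Repeated addition: build up to 3A.
2A: tangent at (2, 16): λ = (3·2² + 11)/(2·16) ≡ 23/3. 3⁻¹ ≡ 10 (mod 29), so λ ≡ 23·10 ≡ 27.
  x = λ² - 2 - 2 = 729 - 4 ≡ 0; y = λ·(2 - 0) - 16 ≡ 9. → (0, 9)
3A: (0, 9) + (2, 16). λ = (16 - 9)/(2 - 0) ≡ 7/2 mod 29. 2⁻¹ ≡ 15 (mod 29) since 2·15 = 30 ≡ 1, so λ ≡ 18.
  x = λ² - 0 - 2 = 324 - 2 ≡ 3; y = λ·(0 - 3) - 9 ≡ 24. → (3, 24)
3A = (3, 24).
Finally 3A + B:
(3, 24) + (1, 21). λ = (21 - 24)/(1 - 3) ≡ 26/27 mod 29. 27⁻¹ ≡ 14 (mod 29), so λ ≡ 16.
  x = λ² - 3 - 1 = 256 - 4 ≡ 20; y = λ·(3 - 20) - 24 ≡ 23. → (20, 23)

(20, 23)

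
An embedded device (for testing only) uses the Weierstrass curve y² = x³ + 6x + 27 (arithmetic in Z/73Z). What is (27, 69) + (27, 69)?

(18, 28)

tangent at (27, 69): λ = (3·27² + 6)/(2·69) ≡ 3/65. 65⁻¹ ≡ 9 (mod 73), so λ ≡ 3·9 ≡ 27.
  x = λ² - 27 - 27 = 729 - 54 ≡ 18; y = λ·(27 - 18) - 69 ≡ 28. → (18, 28)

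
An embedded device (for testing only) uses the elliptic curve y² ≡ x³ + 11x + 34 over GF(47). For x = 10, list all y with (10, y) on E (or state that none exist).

4, 43

x³ + 11x + 34 = 1144 ≡ 16 (mod 47).
Square roots of 16 mod 47: 4 and 43 (since 4² = 16 ≡ 16).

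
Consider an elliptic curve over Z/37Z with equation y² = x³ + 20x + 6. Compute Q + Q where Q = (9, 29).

tangent at (9, 29): λ = (3·9² + 20)/(2·29) ≡ 4/21. 21⁻¹ ≡ 30 (mod 37), so λ ≡ 4·30 ≡ 9.
  x = λ² - 9 - 9 = 81 - 18 ≡ 26; y = λ·(9 - 26) - 29 ≡ 3. → (26, 3)

(26, 3)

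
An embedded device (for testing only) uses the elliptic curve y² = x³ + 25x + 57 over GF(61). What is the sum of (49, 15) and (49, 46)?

O

The two points share x = 49 and their y-coordinates satisfy 15 + 46 ≡ 0 (mod 61), so they are inverses. Their sum is ∞.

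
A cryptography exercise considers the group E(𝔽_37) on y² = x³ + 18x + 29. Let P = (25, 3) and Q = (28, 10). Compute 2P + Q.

(11, 2)

First 2P:
Repeated addition: build up to 2P.
2P: tangent at (25, 3): λ = (3·25² + 18)/(2·3) ≡ 6/6. 6⁻¹ ≡ 31 (mod 37) since 6·31 = 186 ≡ 1, so λ ≡ 6·31 ≡ 1.
  x = λ² - 25 - 25 = 1 - 50 ≡ 25; y = λ·(25 - 25) - 3 ≡ 34. → (25, 34)
2P = (25, 34).
Finally 2P + Q:
(25, 34) + (28, 10). λ = (10 - 34)/(28 - 25) ≡ 13/3 mod 37. 3⁻¹ ≡ 25 (mod 37) since 3·25 = 75 ≡ 1, so λ ≡ 29.
  x = λ² - 25 - 28 = 841 - 53 ≡ 11; y = λ·(25 - 11) - 34 ≡ 2. → (11, 2)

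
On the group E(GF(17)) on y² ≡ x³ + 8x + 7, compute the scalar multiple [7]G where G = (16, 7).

(7, 7)

Double-and-add on 7 = (111)₂. Start with G = (16, 7) for the leading 1-bit.
double: tangent at (16, 7): λ = (3·16² + 8)/(2·7) ≡ 11/14. 14⁻¹ ≡ 11 (mod 17) since 14·11 = 154 ≡ 1, so λ ≡ 11·11 ≡ 2.
  x = λ² - 16 - 16 = 4 - 32 ≡ 6; y = λ·(16 - 6) - 7 ≡ 13. → (6, 13)
add G: (6, 13) + (16, 7). λ = (7 - 13)/(16 - 6) ≡ 11/10 mod 17. 10⁻¹ ≡ 12 (mod 17) since 10·12 = 120 ≡ 1, so λ ≡ 13.
  x = λ² - 6 - 16 = 169 - 22 ≡ 11; y = λ·(6 - 11) - 13 ≡ 7. → (11, 7)
double: tangent at (11, 7): λ = (3·11² + 8)/(2·7) ≡ 14/14. 14⁻¹ ≡ 11 (mod 17), so λ ≡ 14·11 ≡ 1.
  x = λ² - 11 - 11 = 1 - 22 ≡ 13; y = λ·(11 - 13) - 7 ≡ 8. → (13, 8)
add G: (13, 8) + (16, 7). λ = (7 - 8)/(16 - 13) ≡ 16/3 mod 17. 3⁻¹ ≡ 6 (mod 17) since 3·6 = 18 ≡ 1, so λ ≡ 11.
  x = λ² - 13 - 16 = 121 - 29 ≡ 7; y = λ·(13 - 7) - 8 ≡ 7. → (7, 7)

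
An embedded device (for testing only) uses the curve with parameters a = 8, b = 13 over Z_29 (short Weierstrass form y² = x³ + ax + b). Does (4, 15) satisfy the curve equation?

y² = 15² ≡ 22; x³ + 8x + 13 = 109 ≡ 22 (mod 29). 22 = 22.

yes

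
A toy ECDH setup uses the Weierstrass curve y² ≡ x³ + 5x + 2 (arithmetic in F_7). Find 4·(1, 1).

Write G = (1, 1).
Repeated addition: build up to 4G.
2G: tangent at (1, 1): λ = (3·1² + 5)/(2·1) ≡ 1/2. 2⁻¹ ≡ 4 (mod 7) since 2·4 = 8 ≡ 1, so λ ≡ 1·4 ≡ 4.
  x = λ² - 1 - 1 = 16 - 2 ≡ 0; y = λ·(1 - 0) - 1 ≡ 3. → (0, 3)
3G: (0, 3) + (1, 1). λ = (1 - 3)/(1 - 0) ≡ 5/1 mod 7. 1⁻¹ ≡ 1 (mod 7), so λ ≡ 5.
  x = λ² - 0 - 1 = 25 - 1 ≡ 3; y = λ·(0 - 3) - 3 ≡ 3. → (3, 3)
4G: (3, 3) + (1, 1). λ = (1 - 3)/(1 - 3) ≡ 5/5 mod 7. 5⁻¹ ≡ 3 (mod 7), so λ ≡ 1.
  x = λ² - 3 - 1 = 1 - 4 ≡ 4; y = λ·(3 - 4) - 3 ≡ 3. → (4, 3)

(4, 3)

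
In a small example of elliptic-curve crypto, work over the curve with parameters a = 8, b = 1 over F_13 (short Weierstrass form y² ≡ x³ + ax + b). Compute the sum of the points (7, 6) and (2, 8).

(7, 6) + (2, 8). λ = (8 - 6)/(2 - 7) ≡ 2/8 mod 13. 8⁻¹ ≡ 5 (mod 13), so λ ≡ 10.
  x = λ² - 7 - 2 = 100 - 9 ≡ 0; y = λ·(7 - 0) - 6 ≡ 12. → (0, 12)

(0, 12)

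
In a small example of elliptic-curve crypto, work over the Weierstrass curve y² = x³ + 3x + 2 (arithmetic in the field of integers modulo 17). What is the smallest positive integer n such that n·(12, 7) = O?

8

2P: tangent at (12, 7): λ = (3·12² + 3)/(2·7) ≡ 10/14. 14⁻¹ ≡ 11 (mod 17) since 14·11 = 154 ≡ 1, so λ ≡ 10·11 ≡ 8.
  x = λ² - 12 - 12 = 64 - 24 ≡ 6; y = λ·(12 - 6) - 7 ≡ 7. → (6, 7)
3P: (6, 7) + (12, 7). λ = (7 - 7)/(12 - 6) ≡ 0/6 mod 17. 6⁻¹ ≡ 3 (mod 17), so λ ≡ 0.
  x = λ² - 6 - 12 = 0 - 18 ≡ 16; y = λ·(6 - 16) - 7 ≡ 10. → (16, 10)
4P: (16, 10) + (12, 7). λ = (7 - 10)/(12 - 16) ≡ 14/13 mod 17. 13⁻¹ ≡ 4 (mod 17) since 13·4 = 52 ≡ 1, so λ ≡ 5.
  x = λ² - 16 - 12 = 25 - 28 ≡ 14; y = λ·(16 - 14) - 10 ≡ 0. → (14, 0)
5P: (14, 0) + (12, 7). λ = (7 - 0)/(12 - 14) ≡ 7/15 mod 17. 15⁻¹ ≡ 8 (mod 17), so λ ≡ 5.
  x = λ² - 14 - 12 = 25 - 26 ≡ 16; y = λ·(14 - 16) - 0 ≡ 7. → (16, 7)
6P: (16, 7) + (12, 7). λ = (7 - 7)/(12 - 16) ≡ 0/13 mod 17. 13⁻¹ ≡ 4 (mod 17) since 13·4 = 52 ≡ 1, so λ ≡ 0.
  x = λ² - 16 - 12 = 0 - 28 ≡ 6; y = λ·(16 - 6) - 7 ≡ 10. → (6, 10)
7P: (6, 10) + (12, 7). λ = (7 - 10)/(12 - 6) ≡ 14/6 mod 17. 6⁻¹ ≡ 3 (mod 17) since 6·3 = 18 ≡ 1, so λ ≡ 8.
  x = λ² - 6 - 12 = 64 - 18 ≡ 12; y = λ·(6 - 12) - 10 ≡ 10. → (12, 10)
8P: (12, 10) + (12, 7): same x and y₁ ≡ -y₂, so the sum is O.
8P = O, so the order is 8.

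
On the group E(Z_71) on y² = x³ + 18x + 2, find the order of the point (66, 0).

2

2P: (66, 0) + (66, 0): same x and y₁ ≡ -y₂, so the sum is the point at infinity.
2P = the point at infinity, so the order is 2.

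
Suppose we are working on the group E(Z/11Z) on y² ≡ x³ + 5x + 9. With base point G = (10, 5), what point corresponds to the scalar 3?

(5, 7)

Repeated addition: build up to 3G.
2G: tangent at (10, 5): λ = (3·10² + 5)/(2·5) ≡ 8/10. 10⁻¹ ≡ 10 (mod 11), so λ ≡ 8·10 ≡ 3.
  x = λ² - 10 - 10 = 9 - 20 ≡ 0; y = λ·(10 - 0) - 5 ≡ 3. → (0, 3)
3G: (0, 3) + (10, 5). λ = (5 - 3)/(10 - 0) ≡ 2/10 mod 11. 10⁻¹ ≡ 10 (mod 11), so λ ≡ 9.
  x = λ² - 0 - 10 = 81 - 10 ≡ 5; y = λ·(0 - 5) - 3 ≡ 7. → (5, 7)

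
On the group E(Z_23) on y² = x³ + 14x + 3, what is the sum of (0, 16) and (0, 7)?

O

The two points share x = 0 and their y-coordinates satisfy 16 + 7 ≡ 0 (mod 23), so they are inverses. Their sum is 𝒪.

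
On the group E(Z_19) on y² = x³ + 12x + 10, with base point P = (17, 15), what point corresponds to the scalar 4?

Repeated addition: build up to 4P.
2P: tangent at (17, 15): λ = (3·17² + 12)/(2·15) ≡ 5/11. 11⁻¹ ≡ 7 (mod 19) since 11·7 = 77 ≡ 1, so λ ≡ 5·7 ≡ 16.
  x = λ² - 17 - 17 = 256 - 34 ≡ 13; y = λ·(17 - 13) - 15 ≡ 11. → (13, 11)
3P: (13, 11) + (17, 15). λ = (15 - 11)/(17 - 13) ≡ 4/4 mod 19. 4⁻¹ ≡ 5 (mod 19), so λ ≡ 1.
  x = λ² - 13 - 17 = 1 - 30 ≡ 9; y = λ·(13 - 9) - 11 ≡ 12. → (9, 12)
4P: (9, 12) + (17, 15). λ = (15 - 12)/(17 - 9) ≡ 3/8 mod 19. 8⁻¹ ≡ 12 (mod 19) since 8·12 = 96 ≡ 1, so λ ≡ 17.
  x = λ² - 9 - 17 = 289 - 26 ≡ 16; y = λ·(9 - 16) - 12 ≡ 2. → (16, 2)

(16, 2)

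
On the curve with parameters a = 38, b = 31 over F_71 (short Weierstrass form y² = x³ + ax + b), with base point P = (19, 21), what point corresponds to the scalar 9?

O

Double-and-add on 9 = (1001)₂. Start with P = (19, 21) for the leading 1-bit.
double: tangent at (19, 21): λ = (3·19² + 38)/(2·21) ≡ 56/42. 42⁻¹ ≡ 22 (mod 71), so λ ≡ 56·22 ≡ 25.
  x = λ² - 19 - 19 = 625 - 38 ≡ 19; y = λ·(19 - 19) - 21 ≡ 50. → (19, 50)
double: tangent at (19, 50): λ = (3·19² + 38)/(2·50) ≡ 56/29. 29⁻¹ ≡ 49 (mod 71) since 29·49 = 1421 ≡ 1, so λ ≡ 56·49 ≡ 46.
  x = λ² - 19 - 19 = 2116 - 38 ≡ 19; y = λ·(19 - 19) - 50 ≡ 21. → (19, 21)
double: tangent at (19, 21): λ = (3·19² + 38)/(2·21) ≡ 56/42. 42⁻¹ ≡ 22 (mod 71), so λ ≡ 56·22 ≡ 25.
  x = λ² - 19 - 19 = 625 - 38 ≡ 19; y = λ·(19 - 19) - 21 ≡ 50. → (19, 50)
add P: (19, 50) + (19, 21): same x and y₁ ≡ -y₂, so the sum is O.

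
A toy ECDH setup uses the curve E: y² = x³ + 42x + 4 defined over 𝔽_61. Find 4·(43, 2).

(19, 55)

Write Q = (43, 2).
Repeated addition: build up to 4Q.
2Q: tangent at (43, 2): λ = (3·43² + 42)/(2·2) ≡ 38/4. 4⁻¹ ≡ 46 (mod 61), so λ ≡ 38·46 ≡ 40.
  x = λ² - 43 - 43 = 1600 - 86 ≡ 50; y = λ·(43 - 50) - 2 ≡ 23. → (50, 23)
3Q: (50, 23) + (43, 2). λ = (2 - 23)/(43 - 50) ≡ 40/54 mod 61. 54⁻¹ ≡ 26 (mod 61) since 54·26 = 1404 ≡ 1, so λ ≡ 3.
  x = λ² - 50 - 43 = 9 - 93 ≡ 38; y = λ·(50 - 38) - 23 ≡ 13. → (38, 13)
4Q: (38, 13) + (43, 2). λ = (2 - 13)/(43 - 38) ≡ 50/5 mod 61. 5⁻¹ ≡ 49 (mod 61), so λ ≡ 10.
  x = λ² - 38 - 43 = 100 - 81 ≡ 19; y = λ·(38 - 19) - 13 ≡ 55. → (19, 55)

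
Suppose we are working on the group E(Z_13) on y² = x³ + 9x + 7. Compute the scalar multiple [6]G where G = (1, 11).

(6, 11)

Repeated addition: build up to 6G.
2G: tangent at (1, 11): λ = (3·1² + 9)/(2·11) ≡ 12/9. 9⁻¹ ≡ 3 (mod 13), so λ ≡ 12·3 ≡ 10.
  x = λ² - 1 - 1 = 100 - 2 ≡ 7; y = λ·(1 - 7) - 11 ≡ 7. → (7, 7)
3G: (7, 7) + (1, 11). λ = (11 - 7)/(1 - 7) ≡ 4/7 mod 13. 7⁻¹ ≡ 2 (mod 13), so λ ≡ 8.
  x = λ² - 7 - 1 = 64 - 8 ≡ 4; y = λ·(7 - 4) - 7 ≡ 4. → (4, 4)
4G: (4, 4) + (1, 11). λ = (11 - 4)/(1 - 4) ≡ 7/10 mod 13. 10⁻¹ ≡ 4 (mod 13) since 10·4 = 40 ≡ 1, so λ ≡ 2.
  x = λ² - 4 - 1 = 4 - 5 ≡ 12; y = λ·(4 - 12) - 4 ≡ 6. → (12, 6)
5G: (12, 6) + (1, 11). λ = (11 - 6)/(1 - 12) ≡ 5/2 mod 13. 2⁻¹ ≡ 7 (mod 13) since 2·7 = 14 ≡ 1, so λ ≡ 9.
  x = λ² - 12 - 1 = 81 - 13 ≡ 3; y = λ·(12 - 3) - 6 ≡ 10. → (3, 10)
6G: (3, 10) + (1, 11). λ = (11 - 10)/(1 - 3) ≡ 1/11 mod 13. 11⁻¹ ≡ 6 (mod 13) since 11·6 = 66 ≡ 1, so λ ≡ 6.
  x = λ² - 3 - 1 = 36 - 4 ≡ 6; y = λ·(3 - 6) - 10 ≡ 11. → (6, 11)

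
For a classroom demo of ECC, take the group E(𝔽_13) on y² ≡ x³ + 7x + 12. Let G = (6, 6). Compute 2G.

tangent at (6, 6): λ = (3·6² + 7)/(2·6) ≡ 11/12. 12⁻¹ ≡ 12 (mod 13) since 12·12 = 144 ≡ 1, so λ ≡ 11·12 ≡ 2.
  x = λ² - 6 - 6 = 4 - 12 ≡ 5; y = λ·(6 - 5) - 6 ≡ 9. → (5, 9)

(5, 9)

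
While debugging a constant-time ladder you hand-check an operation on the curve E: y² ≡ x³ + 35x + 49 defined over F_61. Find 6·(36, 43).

Write G = (36, 43).
Double-and-add on 6 = (110)₂. Start with G = (36, 43) for the leading 1-bit.
double: tangent at (36, 43): λ = (3·36² + 35)/(2·43) ≡ 19/25. 25⁻¹ ≡ 22 (mod 61) since 25·22 = 550 ≡ 1, so λ ≡ 19·22 ≡ 52.
  x = λ² - 36 - 36 = 2704 - 72 ≡ 9; y = λ·(36 - 9) - 43 ≡ 19. → (9, 19)
add G: (9, 19) + (36, 43). λ = (43 - 19)/(36 - 9) ≡ 24/27 mod 61. 27⁻¹ ≡ 52 (mod 61), so λ ≡ 28.
  x = λ² - 9 - 36 = 784 - 45 ≡ 7; y = λ·(9 - 7) - 19 ≡ 37. → (7, 37)
double: tangent at (7, 37): λ = (3·7² + 35)/(2·37) ≡ 60/13. 13⁻¹ ≡ 47 (mod 61) since 13·47 = 611 ≡ 1, so λ ≡ 60·47 ≡ 14.
  x = λ² - 7 - 7 = 196 - 14 ≡ 60; y = λ·(7 - 60) - 37 ≡ 14. → (60, 14)

(60, 14)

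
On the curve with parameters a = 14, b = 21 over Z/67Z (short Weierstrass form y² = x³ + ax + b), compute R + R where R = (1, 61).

tangent at (1, 61): λ = (3·1² + 14)/(2·61) ≡ 17/55. 55⁻¹ ≡ 39 (mod 67), so λ ≡ 17·39 ≡ 60.
  x = λ² - 1 - 1 = 3600 - 2 ≡ 47; y = λ·(1 - 47) - 61 ≡ 60. → (47, 60)

(47, 60)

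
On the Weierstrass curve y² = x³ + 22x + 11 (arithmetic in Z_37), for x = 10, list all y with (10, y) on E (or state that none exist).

x³ + 22x + 11 = 1231 ≡ 10 (mod 37).
Square roots of 10 mod 37: 11 and 26 (since 11² = 121 ≡ 10).

11, 26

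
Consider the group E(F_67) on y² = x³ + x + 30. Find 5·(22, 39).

Write P = (22, 39).
Repeated addition: build up to 5P.
2P: tangent at (22, 39): λ = (3·22² + 1)/(2·39) ≡ 46/11. 11⁻¹ ≡ 61 (mod 67), so λ ≡ 46·61 ≡ 59.
  x = λ² - 22 - 22 = 3481 - 44 ≡ 20; y = λ·(22 - 20) - 39 ≡ 12. → (20, 12)
3P: (20, 12) + (22, 39). λ = (39 - 12)/(22 - 20) ≡ 27/2 mod 67. 2⁻¹ ≡ 34 (mod 67), so λ ≡ 47.
  x = λ² - 20 - 22 = 2209 - 42 ≡ 23; y = λ·(20 - 23) - 12 ≡ 48. → (23, 48)
4P: (23, 48) + (22, 39). λ = (39 - 48)/(22 - 23) ≡ 58/66 mod 67. 66⁻¹ ≡ 66 (mod 67) since 66·66 = 4356 ≡ 1, so λ ≡ 9.
  x = λ² - 23 - 22 = 81 - 45 ≡ 36; y = λ·(23 - 36) - 48 ≡ 36. → (36, 36)
5P: (36, 36) + (22, 39). λ = (39 - 36)/(22 - 36) ≡ 3/53 mod 67. 53⁻¹ ≡ 43 (mod 67), so λ ≡ 62.
  x = λ² - 36 - 22 = 3844 - 58 ≡ 34; y = λ·(36 - 34) - 36 ≡ 21. → (34, 21)

(34, 21)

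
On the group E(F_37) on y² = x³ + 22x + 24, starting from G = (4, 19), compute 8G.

Repeated addition: build up to 8G.
2G: tangent at (4, 19): λ = (3·4² + 22)/(2·19) ≡ 33/1. 1⁻¹ ≡ 1 (mod 37), so λ ≡ 33·1 ≡ 33.
  x = λ² - 4 - 4 = 1089 - 8 ≡ 8; y = λ·(4 - 8) - 19 ≡ 34. → (8, 34)
3G: (8, 34) + (4, 19). λ = (19 - 34)/(4 - 8) ≡ 22/33 mod 37. 33⁻¹ ≡ 9 (mod 37), so λ ≡ 13.
  x = λ² - 8 - 4 = 169 - 12 ≡ 9; y = λ·(8 - 9) - 34 ≡ 27. → (9, 27)
4G: (9, 27) + (4, 19). λ = (19 - 27)/(4 - 9) ≡ 29/32 mod 37. 32⁻¹ ≡ 22 (mod 37), so λ ≡ 9.
  x = λ² - 9 - 4 = 81 - 13 ≡ 31; y = λ·(9 - 31) - 27 ≡ 34. → (31, 34)
5G: (31, 34) + (4, 19). λ = (19 - 34)/(4 - 31) ≡ 22/10 mod 37. 10⁻¹ ≡ 26 (mod 37) since 10·26 = 260 ≡ 1, so λ ≡ 17.
  x = λ² - 31 - 4 = 289 - 35 ≡ 32; y = λ·(31 - 32) - 34 ≡ 23. → (32, 23)
6G: (32, 23) + (4, 19). λ = (19 - 23)/(4 - 32) ≡ 33/9 mod 37. 9⁻¹ ≡ 33 (mod 37) since 9·33 = 297 ≡ 1, so λ ≡ 16.
  x = λ² - 32 - 4 = 256 - 36 ≡ 35; y = λ·(32 - 35) - 23 ≡ 3. → (35, 3)
7G: (35, 3) + (4, 19). λ = (19 - 3)/(4 - 35) ≡ 16/6 mod 37. 6⁻¹ ≡ 31 (mod 37), so λ ≡ 15.
  x = λ² - 35 - 4 = 225 - 39 ≡ 1; y = λ·(35 - 1) - 3 ≡ 26. → (1, 26)
8G: (1, 26) + (4, 19). λ = (19 - 26)/(4 - 1) ≡ 30/3 mod 37. 3⁻¹ ≡ 25 (mod 37), so λ ≡ 10.
  x = λ² - 1 - 4 = 100 - 5 ≡ 21; y = λ·(1 - 21) - 26 ≡ 33. → (21, 33)

(21, 33)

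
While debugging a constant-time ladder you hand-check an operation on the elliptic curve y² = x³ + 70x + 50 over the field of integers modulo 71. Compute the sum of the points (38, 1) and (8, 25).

(37, 55)

(38, 1) + (8, 25). λ = (25 - 1)/(8 - 38) ≡ 24/41 mod 71. 41⁻¹ ≡ 26 (mod 71), so λ ≡ 56.
  x = λ² - 38 - 8 = 3136 - 46 ≡ 37; y = λ·(38 - 37) - 1 ≡ 55. → (37, 55)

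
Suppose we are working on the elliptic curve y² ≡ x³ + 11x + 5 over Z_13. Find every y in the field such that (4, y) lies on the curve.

x³ + 11x + 5 = 113 ≡ 9 (mod 13).
Square roots of 9 mod 13: 3 and 10 (since 3² = 9 ≡ 9).

3, 10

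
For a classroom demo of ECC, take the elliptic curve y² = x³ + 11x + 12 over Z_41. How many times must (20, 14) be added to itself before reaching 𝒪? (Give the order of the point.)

7

2P: tangent at (20, 14): λ = (3·20² + 11)/(2·14) ≡ 22/28. 28⁻¹ ≡ 22 (mod 41), so λ ≡ 22·22 ≡ 33.
  x = λ² - 20 - 20 = 1089 - 40 ≡ 24; y = λ·(20 - 24) - 14 ≡ 18. → (24, 18)
3P: (24, 18) + (20, 14). λ = (14 - 18)/(20 - 24) ≡ 37/37 mod 41. 37⁻¹ ≡ 10 (mod 41), so λ ≡ 1.
  x = λ² - 24 - 20 = 1 - 44 ≡ 39; y = λ·(24 - 39) - 18 ≡ 8. → (39, 8)
4P: (39, 8) + (20, 14). λ = (14 - 8)/(20 - 39) ≡ 6/22 mod 41. 22⁻¹ ≡ 28 (mod 41), so λ ≡ 4.
  x = λ² - 39 - 20 = 16 - 59 ≡ 39; y = λ·(39 - 39) - 8 ≡ 33. → (39, 33)
5P: (39, 33) + (20, 14). λ = (14 - 33)/(20 - 39) ≡ 22/22 mod 41. 22⁻¹ ≡ 28 (mod 41) since 22·28 = 616 ≡ 1, so λ ≡ 1.
  x = λ² - 39 - 20 = 1 - 59 ≡ 24; y = λ·(39 - 24) - 33 ≡ 23. → (24, 23)
6P: (24, 23) + (20, 14). λ = (14 - 23)/(20 - 24) ≡ 32/37 mod 41. 37⁻¹ ≡ 10 (mod 41), so λ ≡ 33.
  x = λ² - 24 - 20 = 1089 - 44 ≡ 20; y = λ·(24 - 20) - 23 ≡ 27. → (20, 27)
7P: (20, 27) + (20, 14): same x and y₁ ≡ -y₂, so the sum is 𝒪.
7P = 𝒪, so the order is 7.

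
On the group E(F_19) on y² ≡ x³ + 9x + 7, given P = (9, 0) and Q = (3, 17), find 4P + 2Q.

First 4P:
Repeated addition: build up to 4P.
2P: (9, 0) + (9, 0): same x and y₁ ≡ -y₂, so the sum is O.
3P: O + (9, 0) = (9, 0) (identity).
4P: (9, 0) + (9, 0): same x and y₁ ≡ -y₂, so the sum is O.
4P = O.
Next 2Q:
Repeated addition: build up to 2Q.
2Q: tangent at (3, 17): λ = (3·3² + 9)/(2·17) ≡ 17/15. 15⁻¹ ≡ 14 (mod 19) since 15·14 = 210 ≡ 1, so λ ≡ 17·14 ≡ 10.
  x = λ² - 3 - 3 = 100 - 6 ≡ 18; y = λ·(3 - 18) - 17 ≡ 4. → (18, 4)
2Q = (18, 4).
Finally 4P + 2Q:
O + (18, 4) = (18, 4) (identity).

(18, 4)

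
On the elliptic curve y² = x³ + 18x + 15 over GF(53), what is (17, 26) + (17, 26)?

(10, 33)

tangent at (17, 26): λ = (3·17² + 18)/(2·26) ≡ 37/52. 52⁻¹ ≡ 52 (mod 53) since 52·52 = 2704 ≡ 1, so λ ≡ 37·52 ≡ 16.
  x = λ² - 17 - 17 = 256 - 34 ≡ 10; y = λ·(17 - 10) - 26 ≡ 33. → (10, 33)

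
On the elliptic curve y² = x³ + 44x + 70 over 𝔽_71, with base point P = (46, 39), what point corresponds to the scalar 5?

Double-and-add on 5 = (101)₂. Start with P = (46, 39) for the leading 1-bit.
double: tangent at (46, 39): λ = (3·46² + 44)/(2·39) ≡ 2/7. 7⁻¹ ≡ 61 (mod 71), so λ ≡ 2·61 ≡ 51.
  x = λ² - 46 - 46 = 2601 - 92 ≡ 24; y = λ·(46 - 24) - 39 ≡ 18. → (24, 18)
double: tangent at (24, 18): λ = (3·24² + 44)/(2·18) ≡ 68/36. 36⁻¹ ≡ 2 (mod 71) since 36·2 = 72 ≡ 1, so λ ≡ 68·2 ≡ 65.
  x = λ² - 24 - 24 = 4225 - 48 ≡ 59; y = λ·(24 - 59) - 18 ≡ 50. → (59, 50)
add P: (59, 50) + (46, 39). λ = (39 - 50)/(46 - 59) ≡ 60/58 mod 71. 58⁻¹ ≡ 60 (mod 71) since 58·60 = 3480 ≡ 1, so λ ≡ 50.
  x = λ² - 59 - 46 = 2500 - 105 ≡ 52; y = λ·(59 - 52) - 50 ≡ 16. → (52, 16)

(52, 16)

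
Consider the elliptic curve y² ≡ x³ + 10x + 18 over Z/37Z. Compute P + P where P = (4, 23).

tangent at (4, 23): λ = (3·4² + 10)/(2·23) ≡ 21/9. 9⁻¹ ≡ 33 (mod 37) since 9·33 = 297 ≡ 1, so λ ≡ 21·33 ≡ 27.
  x = λ² - 4 - 4 = 729 - 8 ≡ 18; y = λ·(4 - 18) - 23 ≡ 6. → (18, 6)

(18, 6)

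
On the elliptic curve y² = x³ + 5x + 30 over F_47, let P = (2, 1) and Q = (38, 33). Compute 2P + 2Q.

(1, 6)

First 2P:
Repeated addition: build up to 2P.
2P: tangent at (2, 1): λ = (3·2² + 5)/(2·1) ≡ 17/2. 2⁻¹ ≡ 24 (mod 47), so λ ≡ 17·24 ≡ 32.
  x = λ² - 2 - 2 = 1024 - 4 ≡ 33; y = λ·(2 - 33) - 1 ≡ 41. → (33, 41)
2P = (33, 41).
Next 2Q:
Repeated addition: build up to 2Q.
2Q: tangent at (38, 33): λ = (3·38² + 5)/(2·33) ≡ 13/19. 19⁻¹ ≡ 5 (mod 47) since 19·5 = 95 ≡ 1, so λ ≡ 13·5 ≡ 18.
  x = λ² - 38 - 38 = 324 - 76 ≡ 13; y = λ·(38 - 13) - 33 ≡ 41. → (13, 41)
2Q = (13, 41).
Finally 2P + 2Q:
(33, 41) + (13, 41). λ = (41 - 41)/(13 - 33) ≡ 0/27 mod 47. 27⁻¹ ≡ 7 (mod 47), so λ ≡ 0.
  x = λ² - 33 - 13 = 0 - 46 ≡ 1; y = λ·(33 - 1) - 41 ≡ 6. → (1, 6)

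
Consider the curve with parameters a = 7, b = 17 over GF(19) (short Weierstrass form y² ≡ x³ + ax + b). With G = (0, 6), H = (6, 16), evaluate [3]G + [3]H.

(16, 11)

First 3G:
Repeated addition: build up to 3G.
2G: tangent at (0, 6): λ = (3·0² + 7)/(2·6) ≡ 7/12. 12⁻¹ ≡ 8 (mod 19), so λ ≡ 7·8 ≡ 18.
  x = λ² - 0 - 0 = 324 - 0 ≡ 1; y = λ·(0 - 1) - 6 ≡ 14. → (1, 14)
3G: (1, 14) + (0, 6). λ = (6 - 14)/(0 - 1) ≡ 11/18 mod 19. 18⁻¹ ≡ 18 (mod 19), so λ ≡ 8.
  x = λ² - 1 - 0 = 64 - 1 ≡ 6; y = λ·(1 - 6) - 14 ≡ 3. → (6, 3)
3G = (6, 3).
Next 3H:
Repeated addition: build up to 3H.
2H: tangent at (6, 16): λ = (3·6² + 7)/(2·16) ≡ 1/13. 13⁻¹ ≡ 3 (mod 19), so λ ≡ 1·3 ≡ 3.
  x = λ² - 6 - 6 = 9 - 12 ≡ 16; y = λ·(6 - 16) - 16 ≡ 11. → (16, 11)
3H: (16, 11) + (6, 16). λ = (16 - 11)/(6 - 16) ≡ 5/9 mod 19. 9⁻¹ ≡ 17 (mod 19) since 9·17 = 153 ≡ 1, so λ ≡ 9.
  x = λ² - 16 - 6 = 81 - 22 ≡ 2; y = λ·(16 - 2) - 11 ≡ 1. → (2, 1)
3H = (2, 1).
Finally 3G + 3H:
(6, 3) + (2, 1). λ = (1 - 3)/(2 - 6) ≡ 17/15 mod 19. 15⁻¹ ≡ 14 (mod 19) since 15·14 = 210 ≡ 1, so λ ≡ 10.
  x = λ² - 6 - 2 = 100 - 8 ≡ 16; y = λ·(6 - 16) - 3 ≡ 11. → (16, 11)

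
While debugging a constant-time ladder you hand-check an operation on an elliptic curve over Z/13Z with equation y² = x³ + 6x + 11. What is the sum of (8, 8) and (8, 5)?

The two points share x = 8 and their y-coordinates satisfy 8 + 5 ≡ 0 (mod 13), so they are inverses. Their sum is O.

O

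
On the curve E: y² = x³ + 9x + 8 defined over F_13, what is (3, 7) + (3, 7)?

tangent at (3, 7): λ = (3·3² + 9)/(2·7) ≡ 10/1. 1⁻¹ ≡ 1 (mod 13) since 1·1 = 1 ≡ 1, so λ ≡ 10·1 ≡ 10.
  x = λ² - 3 - 3 = 100 - 6 ≡ 3; y = λ·(3 - 3) - 7 ≡ 6. → (3, 6)

(3, 6)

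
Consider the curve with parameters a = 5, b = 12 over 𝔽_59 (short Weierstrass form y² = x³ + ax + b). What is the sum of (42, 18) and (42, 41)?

O

The two points share x = 42 and their y-coordinates satisfy 18 + 41 ≡ 0 (mod 59), so they are inverses. Their sum is ∞.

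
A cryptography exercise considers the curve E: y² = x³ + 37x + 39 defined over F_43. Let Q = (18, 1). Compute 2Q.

(21, 12)

tangent at (18, 1): λ = (3·18² + 37)/(2·1) ≡ 20/2. 2⁻¹ ≡ 22 (mod 43), so λ ≡ 20·22 ≡ 10.
  x = λ² - 18 - 18 = 100 - 36 ≡ 21; y = λ·(18 - 21) - 1 ≡ 12. → (21, 12)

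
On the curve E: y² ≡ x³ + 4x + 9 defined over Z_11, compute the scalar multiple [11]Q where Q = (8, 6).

Double-and-add on 11 = (1011)₂. Start with Q = (8, 6) for the leading 1-bit.
double: tangent at (8, 6): λ = (3·8² + 4)/(2·6) ≡ 9/1. 1⁻¹ ≡ 1 (mod 11), so λ ≡ 9·1 ≡ 9.
  x = λ² - 8 - 8 = 81 - 16 ≡ 10; y = λ·(8 - 10) - 6 ≡ 9. → (10, 9)
double: tangent at (10, 9): λ = (3·10² + 4)/(2·9) ≡ 7/7. 7⁻¹ ≡ 8 (mod 11), so λ ≡ 7·8 ≡ 1.
  x = λ² - 10 - 10 = 1 - 20 ≡ 3; y = λ·(10 - 3) - 9 ≡ 9. → (3, 9)
add Q: (3, 9) + (8, 6). λ = (6 - 9)/(8 - 3) ≡ 8/5 mod 11. 5⁻¹ ≡ 9 (mod 11), so λ ≡ 6.
  x = λ² - 3 - 8 = 36 - 11 ≡ 3; y = λ·(3 - 3) - 9 ≡ 2. → (3, 2)
double: tangent at (3, 2): λ = (3·3² + 4)/(2·2) ≡ 9/4. 4⁻¹ ≡ 3 (mod 11), so λ ≡ 9·3 ≡ 5.
  x = λ² - 3 - 3 = 25 - 6 ≡ 8; y = λ·(3 - 8) - 2 ≡ 6. → (8, 6)
add Q: tangent at (8, 6): λ = (3·8² + 4)/(2·6) ≡ 9/1. 1⁻¹ ≡ 1 (mod 11) since 1·1 = 1 ≡ 1, so λ ≡ 9·1 ≡ 9.
  x = λ² - 8 - 8 = 81 - 16 ≡ 10; y = λ·(8 - 10) - 6 ≡ 9. → (10, 9)

(10, 9)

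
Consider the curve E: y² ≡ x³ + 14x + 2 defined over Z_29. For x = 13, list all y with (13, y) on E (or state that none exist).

x³ + 14x + 2 = 2381 ≡ 3 (mod 29).
3 is a non-residue mod 29; no y exists.

none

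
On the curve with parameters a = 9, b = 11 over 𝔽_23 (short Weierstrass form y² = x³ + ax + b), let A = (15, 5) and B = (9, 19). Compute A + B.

(7, 7)

(15, 5) + (9, 19). λ = (19 - 5)/(9 - 15) ≡ 14/17 mod 23. 17⁻¹ ≡ 19 (mod 23), so λ ≡ 13.
  x = λ² - 15 - 9 = 169 - 24 ≡ 7; y = λ·(15 - 7) - 5 ≡ 7. → (7, 7)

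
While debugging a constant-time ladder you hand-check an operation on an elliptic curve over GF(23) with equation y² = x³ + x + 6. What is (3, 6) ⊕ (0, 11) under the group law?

(3, 6) + (0, 11). λ = (11 - 6)/(0 - 3) ≡ 5/20 mod 23. 20⁻¹ ≡ 15 (mod 23) since 20·15 = 300 ≡ 1, so λ ≡ 6.
  x = λ² - 3 - 0 = 36 - 3 ≡ 10; y = λ·(3 - 10) - 6 ≡ 21. → (10, 21)

(10, 21)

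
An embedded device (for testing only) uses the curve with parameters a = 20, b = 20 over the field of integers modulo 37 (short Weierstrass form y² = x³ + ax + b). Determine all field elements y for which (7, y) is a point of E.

none

x³ + 20x + 20 = 503 ≡ 22 (mod 37).
22 is a non-residue mod 37; no y exists.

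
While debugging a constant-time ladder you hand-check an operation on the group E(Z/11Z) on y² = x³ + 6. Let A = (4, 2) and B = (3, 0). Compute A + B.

(8, 1)

(4, 2) + (3, 0). λ = (0 - 2)/(3 - 4) ≡ 9/10 mod 11. 10⁻¹ ≡ 10 (mod 11), so λ ≡ 2.
  x = λ² - 4 - 3 = 4 - 7 ≡ 8; y = λ·(4 - 8) - 2 ≡ 1. → (8, 1)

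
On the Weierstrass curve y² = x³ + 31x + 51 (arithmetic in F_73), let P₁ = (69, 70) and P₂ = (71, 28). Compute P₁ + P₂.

(9, 57)

(69, 70) + (71, 28). λ = (28 - 70)/(71 - 69) ≡ 31/2 mod 73. 2⁻¹ ≡ 37 (mod 73), so λ ≡ 52.
  x = λ² - 69 - 71 = 2704 - 140 ≡ 9; y = λ·(69 - 9) - 70 ≡ 57. → (9, 57)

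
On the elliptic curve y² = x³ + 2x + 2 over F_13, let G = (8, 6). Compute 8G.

Repeated addition: build up to 8G.
2G: tangent at (8, 6): λ = (3·8² + 2)/(2·6) ≡ 12/12. 12⁻¹ ≡ 12 (mod 13) since 12·12 = 144 ≡ 1, so λ ≡ 12·12 ≡ 1.
  x = λ² - 8 - 8 = 1 - 16 ≡ 11; y = λ·(8 - 11) - 6 ≡ 4. → (11, 4)
3G: (11, 4) + (8, 6). λ = (6 - 4)/(8 - 11) ≡ 2/10 mod 13. 10⁻¹ ≡ 4 (mod 13) since 10·4 = 40 ≡ 1, so λ ≡ 8.
  x = λ² - 11 - 8 = 64 - 19 ≡ 6; y = λ·(11 - 6) - 4 ≡ 10. → (6, 10)
4G: (6, 10) + (8, 6). λ = (6 - 10)/(8 - 6) ≡ 9/2 mod 13. 2⁻¹ ≡ 7 (mod 13), so λ ≡ 11.
  x = λ² - 6 - 8 = 121 - 14 ≡ 3; y = λ·(6 - 3) - 10 ≡ 10. → (3, 10)
5G: (3, 10) + (8, 6). λ = (6 - 10)/(8 - 3) ≡ 9/5 mod 13. 5⁻¹ ≡ 8 (mod 13) since 5·8 = 40 ≡ 1, so λ ≡ 7.
  x = λ² - 3 - 8 = 49 - 11 ≡ 12; y = λ·(3 - 12) - 10 ≡ 5. → (12, 5)
6G: (12, 5) + (8, 6). λ = (6 - 5)/(8 - 12) ≡ 1/9 mod 13. 9⁻¹ ≡ 3 (mod 13), so λ ≡ 3.
  x = λ² - 12 - 8 = 9 - 20 ≡ 2; y = λ·(12 - 2) - 5 ≡ 12. → (2, 12)
7G: (2, 12) + (8, 6). λ = (6 - 12)/(8 - 2) ≡ 7/6 mod 13. 6⁻¹ ≡ 11 (mod 13), so λ ≡ 12.
  x = λ² - 2 - 8 = 144 - 10 ≡ 4; y = λ·(2 - 4) - 12 ≡ 3. → (4, 3)
8G: (4, 3) + (8, 6). λ = (6 - 3)/(8 - 4) ≡ 3/4 mod 13. 4⁻¹ ≡ 10 (mod 13), so λ ≡ 4.
  x = λ² - 4 - 8 = 16 - 12 ≡ 4; y = λ·(4 - 4) - 3 ≡ 10. → (4, 10)

(4, 10)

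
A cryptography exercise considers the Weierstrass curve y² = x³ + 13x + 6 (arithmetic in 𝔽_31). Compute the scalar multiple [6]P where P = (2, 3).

Double-and-add on 6 = (110)₂. Start with P = (2, 3) for the leading 1-bit.
double: tangent at (2, 3): λ = (3·2² + 13)/(2·3) ≡ 25/6. 6⁻¹ ≡ 26 (mod 31), so λ ≡ 25·26 ≡ 30.
  x = λ² - 2 - 2 = 900 - 4 ≡ 28; y = λ·(2 - 28) - 3 ≡ 23. → (28, 23)
add P: (28, 23) + (2, 3). λ = (3 - 23)/(2 - 28) ≡ 11/5 mod 31. 5⁻¹ ≡ 25 (mod 31) since 5·25 = 125 ≡ 1, so λ ≡ 27.
  x = λ² - 28 - 2 = 729 - 30 ≡ 17; y = λ·(28 - 17) - 23 ≡ 26. → (17, 26)
double: tangent at (17, 26): λ = (3·17² + 13)/(2·26) ≡ 12/21. 21⁻¹ ≡ 3 (mod 31) since 21·3 = 63 ≡ 1, so λ ≡ 12·3 ≡ 5.
  x = λ² - 17 - 17 = 25 - 34 ≡ 22; y = λ·(17 - 22) - 26 ≡ 11. → (22, 11)

(22, 11)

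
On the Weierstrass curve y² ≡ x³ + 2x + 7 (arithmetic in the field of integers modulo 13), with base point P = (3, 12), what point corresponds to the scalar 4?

Repeated addition: build up to 4P.
2P: tangent at (3, 12): λ = (3·3² + 2)/(2·12) ≡ 3/11. 11⁻¹ ≡ 6 (mod 13), so λ ≡ 3·6 ≡ 5.
  x = λ² - 3 - 3 = 25 - 6 ≡ 6; y = λ·(3 - 6) - 12 ≡ 12. → (6, 12)
3P: (6, 12) + (3, 12). λ = (12 - 12)/(3 - 6) ≡ 0/10 mod 13. 10⁻¹ ≡ 4 (mod 13), so λ ≡ 0.
  x = λ² - 6 - 3 = 0 - 9 ≡ 4; y = λ·(6 - 4) - 12 ≡ 1. → (4, 1)
4P: (4, 1) + (3, 12). λ = (12 - 1)/(3 - 4) ≡ 11/12 mod 13. 12⁻¹ ≡ 12 (mod 13), so λ ≡ 2.
  x = λ² - 4 - 3 = 4 - 7 ≡ 10; y = λ·(4 - 10) - 1 ≡ 0. → (10, 0)

(10, 0)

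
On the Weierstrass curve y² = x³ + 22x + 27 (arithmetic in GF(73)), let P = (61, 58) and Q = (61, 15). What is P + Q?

O

The two points share x = 61 and their y-coordinates satisfy 58 + 15 ≡ 0 (mod 73), so they are inverses. Their sum is O.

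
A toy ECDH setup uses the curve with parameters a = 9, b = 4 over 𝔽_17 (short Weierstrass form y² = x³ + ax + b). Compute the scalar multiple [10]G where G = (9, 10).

Repeated addition: build up to 10G.
2G: tangent at (9, 10): λ = (3·9² + 9)/(2·10) ≡ 14/3. 3⁻¹ ≡ 6 (mod 17) since 3·6 = 18 ≡ 1, so λ ≡ 14·6 ≡ 16.
  x = λ² - 9 - 9 = 256 - 18 ≡ 0; y = λ·(9 - 0) - 10 ≡ 15. → (0, 15)
3G: (0, 15) + (9, 10). λ = (10 - 15)/(9 - 0) ≡ 12/9 mod 17. 9⁻¹ ≡ 2 (mod 17) since 9·2 = 18 ≡ 1, so λ ≡ 7.
  x = λ² - 0 - 9 = 49 - 9 ≡ 6; y = λ·(0 - 6) - 15 ≡ 11. → (6, 11)
4G: (6, 11) + (9, 10). λ = (10 - 11)/(9 - 6) ≡ 16/3 mod 17. 3⁻¹ ≡ 6 (mod 17), so λ ≡ 11.
  x = λ² - 6 - 9 = 121 - 15 ≡ 4; y = λ·(6 - 4) - 11 ≡ 11. → (4, 11)
5G: (4, 11) + (9, 10). λ = (10 - 11)/(9 - 4) ≡ 16/5 mod 17. 5⁻¹ ≡ 7 (mod 17), so λ ≡ 10.
  x = λ² - 4 - 9 = 100 - 13 ≡ 2; y = λ·(4 - 2) - 11 ≡ 9. → (2, 9)
6G: (2, 9) + (9, 10). λ = (10 - 9)/(9 - 2) ≡ 1/7 mod 17. 7⁻¹ ≡ 5 (mod 17), so λ ≡ 5.
  x = λ² - 2 - 9 = 25 - 11 ≡ 14; y = λ·(2 - 14) - 9 ≡ 16. → (14, 16)
7G: (14, 16) + (9, 10). λ = (10 - 16)/(9 - 14) ≡ 11/12 mod 17. 12⁻¹ ≡ 10 (mod 17), so λ ≡ 8.
  x = λ² - 14 - 9 = 64 - 23 ≡ 7; y = λ·(14 - 7) - 16 ≡ 6. → (7, 6)
8G: (7, 6) + (9, 10). λ = (10 - 6)/(9 - 7) ≡ 4/2 mod 17. 2⁻¹ ≡ 9 (mod 17), so λ ≡ 2.
  x = λ² - 7 - 9 = 4 - 16 ≡ 5; y = λ·(7 - 5) - 6 ≡ 15. → (5, 15)
9G: (5, 15) + (9, 10). λ = (10 - 15)/(9 - 5) ≡ 12/4 mod 17. 4⁻¹ ≡ 13 (mod 17), so λ ≡ 3.
  x = λ² - 5 - 9 = 9 - 14 ≡ 12; y = λ·(5 - 12) - 15 ≡ 15. → (12, 15)
10G: (12, 15) + (9, 10). λ = (10 - 15)/(9 - 12) ≡ 12/14 mod 17. 14⁻¹ ≡ 11 (mod 17), so λ ≡ 13.
  x = λ² - 12 - 9 = 169 - 21 ≡ 12; y = λ·(12 - 12) - 15 ≡ 2. → (12, 2)

(12, 2)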